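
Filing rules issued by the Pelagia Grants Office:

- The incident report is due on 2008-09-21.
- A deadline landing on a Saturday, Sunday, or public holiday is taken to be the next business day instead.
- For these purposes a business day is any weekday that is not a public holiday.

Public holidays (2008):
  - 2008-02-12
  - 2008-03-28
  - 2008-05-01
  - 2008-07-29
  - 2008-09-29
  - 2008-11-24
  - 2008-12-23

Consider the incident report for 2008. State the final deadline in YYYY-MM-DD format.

2008-09-22

The stated deadline is 2008-09-21.
Because 2008-09-21 is a Sunday, the deadline becomes 2008-09-22 (Monday).
Final deadline: 2008-09-22.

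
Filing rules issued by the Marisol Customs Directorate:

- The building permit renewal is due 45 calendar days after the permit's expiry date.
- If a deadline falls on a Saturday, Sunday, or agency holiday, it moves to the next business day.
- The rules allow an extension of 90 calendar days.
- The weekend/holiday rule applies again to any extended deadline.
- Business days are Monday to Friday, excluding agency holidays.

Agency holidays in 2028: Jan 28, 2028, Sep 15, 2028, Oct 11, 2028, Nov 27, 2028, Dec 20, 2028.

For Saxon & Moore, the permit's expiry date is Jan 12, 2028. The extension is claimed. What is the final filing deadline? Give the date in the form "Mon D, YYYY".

May 29, 2028

45 calendar days after Jan 12, 2028 is Feb 26, 2028.
Feb 26, 2028 falls on a Saturday. Rolling to the next business day gives Feb 28, 2028, a Monday.
With the 90-day extension, Feb 28, 2028 becomes May 28, 2028.
May 28, 2028 is a Sunday, so it moves to the next business day, May 29, 2028 (Monday).
Deadline: May 29, 2028.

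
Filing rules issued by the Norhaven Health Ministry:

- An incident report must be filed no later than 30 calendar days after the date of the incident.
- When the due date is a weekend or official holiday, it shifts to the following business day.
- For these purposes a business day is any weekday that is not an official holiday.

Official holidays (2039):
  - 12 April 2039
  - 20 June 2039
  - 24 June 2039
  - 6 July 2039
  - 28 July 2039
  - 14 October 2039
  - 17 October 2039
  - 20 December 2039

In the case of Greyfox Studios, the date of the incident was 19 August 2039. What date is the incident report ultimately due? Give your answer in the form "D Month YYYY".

From 19 August 2039, 30 calendar days later is 18 September 2039.
18 September 2039 is a Sunday; the next business day is 19 September 2039 (Monday).
Deadline: 19 September 2039.

19 September 2039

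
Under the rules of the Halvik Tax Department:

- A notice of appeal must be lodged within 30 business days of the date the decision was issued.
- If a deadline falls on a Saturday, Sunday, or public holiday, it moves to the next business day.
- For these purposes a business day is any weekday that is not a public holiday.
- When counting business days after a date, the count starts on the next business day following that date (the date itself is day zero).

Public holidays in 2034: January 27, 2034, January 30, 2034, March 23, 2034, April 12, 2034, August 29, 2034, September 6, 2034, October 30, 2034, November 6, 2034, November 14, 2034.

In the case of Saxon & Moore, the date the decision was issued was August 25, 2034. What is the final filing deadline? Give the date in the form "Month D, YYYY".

30 business days after August 25, 2034, excluding weekends and holidays, is October 10, 2034.
October 10, 2034 falls on a Tuesday, which is a business day, so no adjustment is needed.
So the filing is due October 10, 2034.

October 10, 2034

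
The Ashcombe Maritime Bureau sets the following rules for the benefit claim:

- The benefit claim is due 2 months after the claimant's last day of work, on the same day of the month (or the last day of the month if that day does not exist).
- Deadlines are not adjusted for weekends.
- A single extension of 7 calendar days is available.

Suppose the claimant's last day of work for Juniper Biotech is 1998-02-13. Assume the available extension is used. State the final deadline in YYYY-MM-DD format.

1998-04-20

2 months from 1998-02-13 is 1998-04-13.
No adjustment is made for weekends or holidays, so 1998-04-13 stands.
The 7-calendar-day extension moves the deadline from 1998-04-13 to 1998-04-20.
1998-04-20 is a Monday; no weekend or holiday adjustment applies.
Final deadline: 1998-04-20.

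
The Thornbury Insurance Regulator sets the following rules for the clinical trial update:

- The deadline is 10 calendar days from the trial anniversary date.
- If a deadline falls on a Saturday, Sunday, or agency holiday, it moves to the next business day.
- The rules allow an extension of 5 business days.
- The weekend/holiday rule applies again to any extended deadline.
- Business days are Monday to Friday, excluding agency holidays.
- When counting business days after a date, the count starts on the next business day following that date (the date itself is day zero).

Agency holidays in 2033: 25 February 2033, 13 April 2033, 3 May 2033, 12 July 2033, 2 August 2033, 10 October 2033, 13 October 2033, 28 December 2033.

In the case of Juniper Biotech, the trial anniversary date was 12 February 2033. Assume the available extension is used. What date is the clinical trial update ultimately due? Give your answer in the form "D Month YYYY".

From 12 February 2033, 10 calendar days later is 22 February 2033.
22 February 2033 falls on a Tuesday, which is a business day, so no adjustment is needed.
Counting 5 further business days from 22 February 2033 reaches 2 March 2033.
2 March 2033 (Wednesday) is already a business day.
The final due date is 2 March 2033.

2 March 2033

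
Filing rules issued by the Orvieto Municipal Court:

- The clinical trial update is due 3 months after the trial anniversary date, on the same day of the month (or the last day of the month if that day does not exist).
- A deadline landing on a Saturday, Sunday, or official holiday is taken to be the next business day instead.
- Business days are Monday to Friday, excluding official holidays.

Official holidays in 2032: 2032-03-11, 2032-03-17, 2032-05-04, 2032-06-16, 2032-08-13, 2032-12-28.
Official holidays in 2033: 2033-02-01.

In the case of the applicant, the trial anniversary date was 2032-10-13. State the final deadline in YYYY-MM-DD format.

2033-01-13

3 months after 2032-10-13, on the same day of the month, is 2033-01-13.
2033-01-13 (Thursday) is already a business day.
Final deadline: 2033-01-13.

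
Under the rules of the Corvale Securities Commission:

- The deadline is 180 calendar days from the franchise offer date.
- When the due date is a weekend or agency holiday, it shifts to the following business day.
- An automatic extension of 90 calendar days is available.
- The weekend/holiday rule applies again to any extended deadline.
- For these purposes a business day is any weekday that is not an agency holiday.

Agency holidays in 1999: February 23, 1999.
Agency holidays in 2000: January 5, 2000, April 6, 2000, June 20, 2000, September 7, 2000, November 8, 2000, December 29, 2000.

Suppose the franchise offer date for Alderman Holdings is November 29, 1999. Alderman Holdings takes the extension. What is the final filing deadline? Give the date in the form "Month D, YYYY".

From November 29, 1999, 180 calendar days later is May 27, 2000.
May 27, 2000 is a Saturday; the next business day is May 29, 2000 (Monday).
The 90-calendar-day extension moves the deadline from May 29, 2000 to August 27, 2000.
August 27, 2000 is a Sunday, so it moves to the next business day, August 28, 2000 (Monday).
The final due date is August 28, 2000.

August 28, 2000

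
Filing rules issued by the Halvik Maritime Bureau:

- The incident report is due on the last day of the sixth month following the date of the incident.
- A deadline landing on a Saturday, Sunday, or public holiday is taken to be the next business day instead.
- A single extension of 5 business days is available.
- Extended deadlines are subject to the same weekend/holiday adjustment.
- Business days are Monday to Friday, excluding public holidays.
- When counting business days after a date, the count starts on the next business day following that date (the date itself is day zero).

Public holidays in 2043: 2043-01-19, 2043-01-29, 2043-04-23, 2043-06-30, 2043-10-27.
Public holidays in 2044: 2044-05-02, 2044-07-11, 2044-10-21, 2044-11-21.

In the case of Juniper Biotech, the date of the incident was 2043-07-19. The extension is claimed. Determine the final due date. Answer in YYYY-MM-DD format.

2044-02-08

6 months after 2043-07-19 is January 2044; that month ends on 2044-01-31.
2044-01-31 is a Sunday, so it moves to the next business day, 2044-02-01 (Monday).
Applying the 5-business-day extension: 5 business days after 2044-02-01 is 2044-02-08.
2044-02-08 (Monday) is already a business day.
The final due date is 2044-02-08.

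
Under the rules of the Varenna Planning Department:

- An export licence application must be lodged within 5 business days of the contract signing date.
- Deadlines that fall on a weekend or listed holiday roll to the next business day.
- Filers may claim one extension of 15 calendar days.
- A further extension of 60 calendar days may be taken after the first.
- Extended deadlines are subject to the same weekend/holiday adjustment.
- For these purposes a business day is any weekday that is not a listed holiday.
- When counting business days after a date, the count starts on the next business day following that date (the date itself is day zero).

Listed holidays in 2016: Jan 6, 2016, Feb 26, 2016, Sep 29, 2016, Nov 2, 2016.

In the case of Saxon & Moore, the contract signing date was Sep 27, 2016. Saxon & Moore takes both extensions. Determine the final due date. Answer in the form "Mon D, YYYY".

Dec 19, 2016

5 business days after Sep 27, 2016, excluding weekends and holidays, is Oct 5, 2016.
Since Oct 5, 2016 is a Wednesday and not a holiday, the date is unchanged.
The 15-calendar-day extension moves the deadline from Oct 5, 2016 to Oct 20, 2016.
Since Oct 20, 2016 is a Thursday and not a holiday, the date is unchanged.
With the 60-day extension, Oct 20, 2016 becomes Dec 19, 2016.
Dec 19, 2016 is a Monday and not a listed holiday, so it stands.
Deadline: Dec 19, 2016.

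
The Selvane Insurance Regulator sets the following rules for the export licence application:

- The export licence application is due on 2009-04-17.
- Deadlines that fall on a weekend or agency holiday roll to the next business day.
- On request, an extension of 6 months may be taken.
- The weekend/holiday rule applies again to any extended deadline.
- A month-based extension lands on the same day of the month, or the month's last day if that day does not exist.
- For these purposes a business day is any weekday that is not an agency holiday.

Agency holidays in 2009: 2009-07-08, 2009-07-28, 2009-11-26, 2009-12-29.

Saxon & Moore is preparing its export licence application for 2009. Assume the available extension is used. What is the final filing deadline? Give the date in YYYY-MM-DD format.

Start from the fixed due date, 2009-04-17.
2009-04-17 falls on a Friday, which is a business day, so no adjustment is needed.
Applying the 6 months extension: 6 months after 2009-04-17 is 2009-10-17.
2009-10-17 is a Saturday, so it moves to the next business day, 2009-10-19 (Monday).
Deadline: 2009-10-19.

2009-10-19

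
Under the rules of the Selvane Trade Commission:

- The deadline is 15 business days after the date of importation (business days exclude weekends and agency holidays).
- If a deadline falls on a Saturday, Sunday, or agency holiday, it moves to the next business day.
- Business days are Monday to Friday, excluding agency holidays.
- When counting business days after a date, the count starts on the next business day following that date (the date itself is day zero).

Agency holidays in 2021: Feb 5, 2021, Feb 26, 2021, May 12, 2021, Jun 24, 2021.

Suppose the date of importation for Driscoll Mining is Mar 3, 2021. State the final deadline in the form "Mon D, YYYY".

Counting 15 business days after Mar 3, 2021 (skipping weekends and listed holidays) reaches Mar 24, 2021.
Since Mar 24, 2021 is a Wednesday and not a holiday, the date is unchanged.
Final deadline: Mar 24, 2021.

Mar 24, 2021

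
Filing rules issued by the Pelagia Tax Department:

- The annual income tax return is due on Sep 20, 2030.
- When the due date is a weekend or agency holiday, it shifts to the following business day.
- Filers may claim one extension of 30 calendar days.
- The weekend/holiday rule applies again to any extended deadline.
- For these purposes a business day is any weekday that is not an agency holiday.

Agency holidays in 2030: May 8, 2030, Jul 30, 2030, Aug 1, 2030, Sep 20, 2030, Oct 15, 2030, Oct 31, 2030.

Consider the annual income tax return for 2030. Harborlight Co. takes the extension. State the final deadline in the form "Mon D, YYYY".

Start from the fixed due date, Sep 20, 2030.
Sep 20, 2030 is a listed holiday; the next business day is Sep 23, 2030 (Monday).
Add the 30 calendar-day extension to Sep 23, 2030: Oct 23, 2030.
Oct 23, 2030 falls on a Wednesday, which is a business day, so no adjustment is needed.
The final due date is Oct 23, 2030.

Oct 23, 2030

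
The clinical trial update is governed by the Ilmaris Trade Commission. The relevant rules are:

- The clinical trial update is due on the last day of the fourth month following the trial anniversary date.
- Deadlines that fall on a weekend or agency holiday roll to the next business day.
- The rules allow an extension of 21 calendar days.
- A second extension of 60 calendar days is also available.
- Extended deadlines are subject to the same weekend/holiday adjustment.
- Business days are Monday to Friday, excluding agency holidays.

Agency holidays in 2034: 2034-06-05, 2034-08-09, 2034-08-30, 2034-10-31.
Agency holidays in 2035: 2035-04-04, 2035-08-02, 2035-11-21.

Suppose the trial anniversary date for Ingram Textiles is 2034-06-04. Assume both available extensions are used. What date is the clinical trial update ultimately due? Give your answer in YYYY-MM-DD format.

4 months after 2034-06-04 is October 2034; that month ends on 2034-10-31.
2034-10-31 falls on a listed holiday. Rolling to the next business day gives 2034-11-01, a Wednesday.
The 21-calendar-day extension moves the deadline from 2034-11-01 to 2034-11-22.
2034-11-22 falls on a Wednesday, which is a business day, so no adjustment is needed.
Applying the 60-calendar-day extension: 2034-11-22 + 60 days = 2035-01-21.
Because 2035-01-21 is a Sunday, the deadline becomes 2035-01-22 (Monday).
So the filing is due 2035-01-22.

2035-01-22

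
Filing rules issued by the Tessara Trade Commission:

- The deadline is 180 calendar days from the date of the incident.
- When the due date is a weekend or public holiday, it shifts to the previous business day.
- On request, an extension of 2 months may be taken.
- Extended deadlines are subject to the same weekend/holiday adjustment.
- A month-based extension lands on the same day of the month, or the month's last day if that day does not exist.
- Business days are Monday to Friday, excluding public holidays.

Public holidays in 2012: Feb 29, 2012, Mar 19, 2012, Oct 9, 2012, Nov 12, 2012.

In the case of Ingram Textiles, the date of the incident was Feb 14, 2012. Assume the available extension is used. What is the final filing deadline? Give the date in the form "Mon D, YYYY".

180 calendar days after Feb 14, 2012 is Aug 12, 2012.
Because Aug 12, 2012 is a Sunday, the deadline becomes Aug 10, 2012 (Friday).
Add 2 months to Aug 10, 2012: Oct 10, 2012.
Oct 10, 2012 is a Wednesday and not a listed holiday, so it stands.
So the filing is due Oct 10, 2012.

Oct 10, 2012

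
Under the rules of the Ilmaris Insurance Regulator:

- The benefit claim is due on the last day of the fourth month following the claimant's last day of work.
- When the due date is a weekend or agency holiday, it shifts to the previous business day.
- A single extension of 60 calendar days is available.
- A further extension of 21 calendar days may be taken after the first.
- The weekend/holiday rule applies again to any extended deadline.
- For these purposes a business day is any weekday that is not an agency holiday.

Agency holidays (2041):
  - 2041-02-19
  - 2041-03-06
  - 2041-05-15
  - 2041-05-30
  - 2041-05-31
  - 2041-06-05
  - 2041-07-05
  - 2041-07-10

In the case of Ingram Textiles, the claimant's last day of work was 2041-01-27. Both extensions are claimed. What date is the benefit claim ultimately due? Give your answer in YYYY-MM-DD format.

2041-08-16

The fourth month after 2041-01-27 is May 2041, whose last day is 2041-05-31.
2041-05-31 falls on a listed holiday. Rolling to the preceding business day gives 2041-05-29, a Wednesday.
With the 60-day extension, 2041-05-29 becomes 2041-07-28.
2041-07-28 is a Sunday, so it moves to the preceding business day, 2041-07-26 (Friday).
Add the 21 calendar-day extension to 2041-07-26: 2041-08-16.
2041-08-16 falls on a Friday, which is a business day, so no adjustment is needed.
The final due date is 2041-08-16.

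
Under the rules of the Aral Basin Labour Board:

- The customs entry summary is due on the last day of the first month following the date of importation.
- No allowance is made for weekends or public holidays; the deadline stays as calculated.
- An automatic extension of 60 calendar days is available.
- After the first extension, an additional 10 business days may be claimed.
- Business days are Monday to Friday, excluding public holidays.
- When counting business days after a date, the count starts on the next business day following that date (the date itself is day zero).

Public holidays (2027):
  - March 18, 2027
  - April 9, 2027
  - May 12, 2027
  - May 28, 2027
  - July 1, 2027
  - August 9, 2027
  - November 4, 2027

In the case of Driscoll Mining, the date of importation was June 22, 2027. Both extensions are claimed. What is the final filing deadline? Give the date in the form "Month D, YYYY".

The first month after June 22, 2027 is July 2027, whose last day is July 31, 2027.
No adjustment is made for weekends or holidays, so July 31, 2027 stands.
The 60-calendar-day extension moves the deadline from July 31, 2027 to September 29, 2027.
September 29, 2027 falls on a Wednesday. The rules make no weekend/holiday allowance, so it remains September 29, 2027.
The 10-business-day extension runs from September 29, 2027 to October 13, 2027.
October 13, 2027 falls on a Wednesday. The rules make no weekend/holiday allowance, so it remains October 13, 2027.
Deadline: October 13, 2027.

October 13, 2027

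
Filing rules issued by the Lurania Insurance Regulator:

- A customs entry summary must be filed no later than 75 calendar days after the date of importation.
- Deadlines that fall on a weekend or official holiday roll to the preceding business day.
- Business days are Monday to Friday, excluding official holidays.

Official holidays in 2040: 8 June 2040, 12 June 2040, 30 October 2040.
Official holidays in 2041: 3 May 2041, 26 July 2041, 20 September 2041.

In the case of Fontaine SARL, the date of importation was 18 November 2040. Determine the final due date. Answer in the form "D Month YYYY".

1 February 2041

From 18 November 2040, 75 calendar days later is 1 February 2041.
1 February 2041 falls on a Friday, which is a business day, so no adjustment is needed.
Final deadline: 1 February 2041.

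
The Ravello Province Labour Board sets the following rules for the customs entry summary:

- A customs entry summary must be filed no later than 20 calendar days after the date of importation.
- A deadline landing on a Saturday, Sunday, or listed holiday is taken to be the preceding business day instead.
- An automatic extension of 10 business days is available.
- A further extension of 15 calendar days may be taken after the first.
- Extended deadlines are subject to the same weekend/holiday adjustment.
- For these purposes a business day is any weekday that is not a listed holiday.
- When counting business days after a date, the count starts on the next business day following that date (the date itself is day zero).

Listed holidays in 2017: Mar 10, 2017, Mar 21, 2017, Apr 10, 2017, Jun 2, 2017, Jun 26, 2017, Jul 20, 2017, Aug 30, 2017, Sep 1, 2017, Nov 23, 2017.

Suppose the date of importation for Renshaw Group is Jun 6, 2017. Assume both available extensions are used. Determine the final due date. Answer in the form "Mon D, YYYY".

Jul 25, 2017

Adding 20 calendar days to Jun 6, 2017 gives Jun 26, 2017.
Because Jun 26, 2017 is a listed holiday, the deadline becomes Jun 23, 2017 (Friday).
The 10-business-day extension runs from Jun 23, 2017 to Jul 10, 2017.
Jul 10, 2017 (Monday) is already a business day.
The 15-calendar-day extension moves the deadline from Jul 10, 2017 to Jul 25, 2017.
Jul 25, 2017 is a Tuesday and not a listed holiday, so it stands.
Final deadline: Jul 25, 2017.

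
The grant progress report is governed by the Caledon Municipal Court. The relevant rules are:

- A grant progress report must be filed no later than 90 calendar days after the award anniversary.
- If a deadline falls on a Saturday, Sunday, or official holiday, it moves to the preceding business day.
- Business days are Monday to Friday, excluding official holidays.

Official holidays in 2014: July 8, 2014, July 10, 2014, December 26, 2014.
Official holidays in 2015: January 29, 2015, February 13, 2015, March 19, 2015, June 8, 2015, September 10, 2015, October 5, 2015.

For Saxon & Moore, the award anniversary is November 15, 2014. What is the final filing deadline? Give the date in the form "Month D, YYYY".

February 12, 2015

Trigger date November 15, 2014 + 90 calendar days = February 13, 2015.
February 13, 2015 is a listed holiday; the preceding business day is February 12, 2015 (Thursday).
The final due date is February 12, 2015.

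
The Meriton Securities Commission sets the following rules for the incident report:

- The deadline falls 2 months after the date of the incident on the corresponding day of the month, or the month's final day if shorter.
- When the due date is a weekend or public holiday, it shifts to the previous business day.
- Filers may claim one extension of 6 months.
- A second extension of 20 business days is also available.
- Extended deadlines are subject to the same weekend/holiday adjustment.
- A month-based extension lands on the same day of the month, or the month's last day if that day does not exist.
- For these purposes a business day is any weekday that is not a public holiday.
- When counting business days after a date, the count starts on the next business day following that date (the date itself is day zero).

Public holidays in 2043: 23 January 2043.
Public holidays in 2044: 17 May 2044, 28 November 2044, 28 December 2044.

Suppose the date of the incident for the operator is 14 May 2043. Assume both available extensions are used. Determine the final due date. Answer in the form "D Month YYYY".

2 months after 14 May 2043, on the same day of the month, is 14 July 2043.
14 July 2043 falls on a Tuesday, which is a business day, so no adjustment is needed.
The 6 months extension carries 14 July 2043 to 14 January 2044.
14 January 2044 (Thursday) is already a business day.
Counting 20 further business days from 14 January 2044 reaches 11 February 2044.
Since 11 February 2044 is a Thursday and not a holiday, the date is unchanged.
The final due date is 11 February 2044.

11 February 2044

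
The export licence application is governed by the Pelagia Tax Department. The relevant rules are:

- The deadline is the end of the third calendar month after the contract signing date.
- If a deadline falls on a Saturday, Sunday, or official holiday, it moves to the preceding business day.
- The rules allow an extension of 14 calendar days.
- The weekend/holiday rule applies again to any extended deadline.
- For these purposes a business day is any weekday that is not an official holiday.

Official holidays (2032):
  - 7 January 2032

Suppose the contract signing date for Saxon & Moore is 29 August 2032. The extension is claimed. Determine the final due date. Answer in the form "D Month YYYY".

14 December 2032

3 months after 29 August 2032 falls in November 2032; the last day of that month is 30 November 2032.
Since 30 November 2032 is a Tuesday and not a holiday, the date is unchanged.
The 14-calendar-day extension moves the deadline from 30 November 2032 to 14 December 2032.
14 December 2032 is a Tuesday and not a listed holiday, so it stands.
Final deadline: 14 December 2032.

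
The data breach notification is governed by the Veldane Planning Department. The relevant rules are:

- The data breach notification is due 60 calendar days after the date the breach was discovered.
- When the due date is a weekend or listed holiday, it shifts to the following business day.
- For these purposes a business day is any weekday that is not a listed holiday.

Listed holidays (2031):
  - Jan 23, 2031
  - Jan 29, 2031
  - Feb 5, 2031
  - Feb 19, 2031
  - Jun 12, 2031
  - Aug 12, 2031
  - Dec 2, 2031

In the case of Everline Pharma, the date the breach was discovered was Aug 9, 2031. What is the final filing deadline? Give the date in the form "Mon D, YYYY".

Trigger date Aug 9, 2031 + 60 calendar days = Oct 8, 2031.
Since Oct 8, 2031 is a Wednesday and not a holiday, the date is unchanged.
So the filing is due Oct 8, 2031.

Oct 8, 2031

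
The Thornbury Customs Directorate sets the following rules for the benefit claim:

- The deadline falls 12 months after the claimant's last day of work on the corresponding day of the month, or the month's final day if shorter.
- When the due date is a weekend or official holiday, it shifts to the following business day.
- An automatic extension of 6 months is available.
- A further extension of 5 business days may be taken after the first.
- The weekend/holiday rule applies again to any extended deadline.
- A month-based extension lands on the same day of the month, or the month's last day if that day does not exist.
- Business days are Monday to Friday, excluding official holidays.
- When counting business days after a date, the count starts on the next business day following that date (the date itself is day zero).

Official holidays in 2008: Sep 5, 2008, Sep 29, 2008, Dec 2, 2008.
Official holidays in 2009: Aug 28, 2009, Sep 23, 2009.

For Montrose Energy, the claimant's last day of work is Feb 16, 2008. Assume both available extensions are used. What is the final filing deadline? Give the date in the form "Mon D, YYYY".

Aug 24, 2009

12 months after Feb 16, 2008, on the same day of the month, is Feb 16, 2009.
Since Feb 16, 2009 is a Monday and not a holiday, the date is unchanged.
Applying the 6 months extension: 6 months after Feb 16, 2009 is Aug 16, 2009.
Aug 16, 2009 is a Sunday; the next business day is Aug 17, 2009 (Monday).
Applying the 5-business-day extension: 5 business days after Aug 17, 2009 is Aug 24, 2009.
Aug 24, 2009 is a Monday and not a listed holiday, so it stands.
So the filing is due Aug 24, 2009.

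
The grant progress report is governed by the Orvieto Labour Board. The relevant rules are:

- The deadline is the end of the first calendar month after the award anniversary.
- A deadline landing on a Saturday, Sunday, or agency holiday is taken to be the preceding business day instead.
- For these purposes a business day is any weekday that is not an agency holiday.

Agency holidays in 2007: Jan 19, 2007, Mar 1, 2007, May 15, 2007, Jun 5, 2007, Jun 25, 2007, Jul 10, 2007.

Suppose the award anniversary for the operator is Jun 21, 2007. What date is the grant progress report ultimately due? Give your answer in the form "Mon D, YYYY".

1 month after Jun 21, 2007 falls in July 2007; the last day of that month is Jul 31, 2007.
Jul 31, 2007 (Tuesday) is already a business day.
Deadline: Jul 31, 2007.

Jul 31, 2007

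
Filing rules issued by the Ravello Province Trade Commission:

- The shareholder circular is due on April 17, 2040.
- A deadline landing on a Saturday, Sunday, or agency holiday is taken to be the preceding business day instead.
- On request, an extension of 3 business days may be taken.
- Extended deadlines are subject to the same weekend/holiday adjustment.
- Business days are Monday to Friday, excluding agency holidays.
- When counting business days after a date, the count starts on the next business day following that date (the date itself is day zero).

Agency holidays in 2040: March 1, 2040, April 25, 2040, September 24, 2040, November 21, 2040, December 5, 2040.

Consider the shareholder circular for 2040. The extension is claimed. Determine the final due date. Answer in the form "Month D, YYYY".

The statutory due date is April 17, 2040.
April 17, 2040 is a Tuesday and not a listed holiday, so it stands.
The 3-business-day extension runs from April 17, 2040 to April 20, 2040.
Since April 20, 2040 is a Friday and not a holiday, the date is unchanged.
Deadline: April 20, 2040.

April 20, 2040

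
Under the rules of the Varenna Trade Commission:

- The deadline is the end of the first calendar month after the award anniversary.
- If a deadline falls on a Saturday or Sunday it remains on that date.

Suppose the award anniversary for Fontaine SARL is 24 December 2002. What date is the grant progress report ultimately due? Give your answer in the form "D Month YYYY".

1 month after 24 December 2002 is January 2003; that month ends on 31 January 2003.
31 January 2003 falls on a Friday. The rules make no weekend/holiday allowance, so it remains 31 January 2003.
Deadline: 31 January 2003.

31 January 2003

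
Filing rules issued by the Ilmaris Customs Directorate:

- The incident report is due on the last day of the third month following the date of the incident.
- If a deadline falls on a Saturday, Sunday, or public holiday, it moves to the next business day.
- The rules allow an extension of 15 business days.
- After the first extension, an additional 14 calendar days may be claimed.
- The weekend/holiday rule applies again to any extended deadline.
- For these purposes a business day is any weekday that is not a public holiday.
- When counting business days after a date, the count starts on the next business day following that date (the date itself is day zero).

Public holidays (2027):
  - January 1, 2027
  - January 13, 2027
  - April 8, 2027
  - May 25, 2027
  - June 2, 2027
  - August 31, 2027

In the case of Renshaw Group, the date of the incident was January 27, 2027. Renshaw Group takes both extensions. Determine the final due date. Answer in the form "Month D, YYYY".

June 4, 2027

3 months after January 27, 2027 falls in April 2027; the last day of that month is April 30, 2027.
Since April 30, 2027 is a Friday and not a holiday, the date is unchanged.
Counting 15 further business days from April 30, 2027 reaches May 21, 2027.
Since May 21, 2027 is a Friday and not a holiday, the date is unchanged.
Add the 14 calendar-day extension to May 21, 2027: June 4, 2027.
June 4, 2027 falls on a Friday, which is a business day, so no adjustment is needed.
Final deadline: June 4, 2027.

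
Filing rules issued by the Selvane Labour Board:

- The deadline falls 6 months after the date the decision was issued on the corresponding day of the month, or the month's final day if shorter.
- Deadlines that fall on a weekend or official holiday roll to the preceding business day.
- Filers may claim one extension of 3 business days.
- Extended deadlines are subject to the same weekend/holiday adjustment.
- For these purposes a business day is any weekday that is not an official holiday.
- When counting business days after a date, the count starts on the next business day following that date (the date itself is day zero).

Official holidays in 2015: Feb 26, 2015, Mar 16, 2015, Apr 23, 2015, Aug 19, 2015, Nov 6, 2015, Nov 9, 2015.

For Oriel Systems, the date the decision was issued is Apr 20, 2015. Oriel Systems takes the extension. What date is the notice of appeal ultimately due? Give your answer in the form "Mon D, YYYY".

Oct 23, 2015

6 months after Apr 20, 2015, on the same day of the month, is Oct 20, 2015.
Oct 20, 2015 is a Tuesday and not a listed holiday, so it stands.
Applying the 3-business-day extension: 3 business days after Oct 20, 2015 is Oct 23, 2015.
Since Oct 23, 2015 is a Friday and not a holiday, the date is unchanged.
Deadline: Oct 23, 2015.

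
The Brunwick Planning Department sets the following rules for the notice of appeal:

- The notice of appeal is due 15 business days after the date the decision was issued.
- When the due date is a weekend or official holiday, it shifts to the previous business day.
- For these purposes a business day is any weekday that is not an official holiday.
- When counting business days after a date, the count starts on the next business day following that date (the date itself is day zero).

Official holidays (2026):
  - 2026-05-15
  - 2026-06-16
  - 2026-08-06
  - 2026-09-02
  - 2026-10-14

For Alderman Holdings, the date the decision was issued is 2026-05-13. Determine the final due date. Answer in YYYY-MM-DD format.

2026-06-04

Counting 15 business days after 2026-05-13 (skipping weekends and listed holidays) reaches 2026-06-04.
Since 2026-06-04 is a Thursday and not a holiday, the date is unchanged.
The final due date is 2026-06-04.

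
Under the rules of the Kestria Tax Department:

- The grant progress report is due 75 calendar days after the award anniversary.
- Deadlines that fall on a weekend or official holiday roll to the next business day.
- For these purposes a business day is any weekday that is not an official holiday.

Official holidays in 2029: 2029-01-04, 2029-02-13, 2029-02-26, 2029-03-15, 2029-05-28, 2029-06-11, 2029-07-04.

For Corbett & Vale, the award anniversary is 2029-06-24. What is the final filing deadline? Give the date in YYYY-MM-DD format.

2029-09-07

75 calendar days after 2029-06-24 is 2029-09-07.
Since 2029-09-07 is a Friday and not a holiday, the date is unchanged.
Final deadline: 2029-09-07.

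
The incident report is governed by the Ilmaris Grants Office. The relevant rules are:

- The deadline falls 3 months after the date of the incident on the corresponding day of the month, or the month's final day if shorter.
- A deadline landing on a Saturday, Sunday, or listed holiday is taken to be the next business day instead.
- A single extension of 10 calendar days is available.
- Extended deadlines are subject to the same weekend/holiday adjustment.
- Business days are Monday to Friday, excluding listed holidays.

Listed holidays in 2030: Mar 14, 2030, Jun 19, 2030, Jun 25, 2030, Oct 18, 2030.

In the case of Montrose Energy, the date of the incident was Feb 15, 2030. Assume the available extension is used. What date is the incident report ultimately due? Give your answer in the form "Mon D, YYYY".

3 months from Feb 15, 2030 is May 15, 2030.
May 15, 2030 (Wednesday) is already a business day.
Add the 10 calendar-day extension to May 15, 2030: May 25, 2030.
May 25, 2030 is a Saturday; the next business day is May 27, 2030 (Monday).
The final due date is May 27, 2030.

May 27, 2030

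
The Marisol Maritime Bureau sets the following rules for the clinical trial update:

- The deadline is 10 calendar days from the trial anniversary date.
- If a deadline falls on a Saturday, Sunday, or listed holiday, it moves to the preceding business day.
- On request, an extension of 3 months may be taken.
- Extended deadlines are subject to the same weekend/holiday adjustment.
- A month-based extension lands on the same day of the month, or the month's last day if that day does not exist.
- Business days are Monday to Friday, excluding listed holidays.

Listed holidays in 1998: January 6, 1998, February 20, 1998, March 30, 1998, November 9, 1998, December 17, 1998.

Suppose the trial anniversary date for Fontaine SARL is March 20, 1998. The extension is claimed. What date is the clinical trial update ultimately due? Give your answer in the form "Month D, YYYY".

Trigger date March 20, 1998 + 10 calendar days = March 30, 1998.
Because March 30, 1998 is a listed holiday, the deadline becomes March 27, 1998 (Friday).
Applying the 3 months extension: 3 months after March 27, 1998 is June 27, 1998.
Because June 27, 1998 is a Saturday, the deadline becomes June 26, 1998 (Friday).
Deadline: June 26, 1998.

June 26, 1998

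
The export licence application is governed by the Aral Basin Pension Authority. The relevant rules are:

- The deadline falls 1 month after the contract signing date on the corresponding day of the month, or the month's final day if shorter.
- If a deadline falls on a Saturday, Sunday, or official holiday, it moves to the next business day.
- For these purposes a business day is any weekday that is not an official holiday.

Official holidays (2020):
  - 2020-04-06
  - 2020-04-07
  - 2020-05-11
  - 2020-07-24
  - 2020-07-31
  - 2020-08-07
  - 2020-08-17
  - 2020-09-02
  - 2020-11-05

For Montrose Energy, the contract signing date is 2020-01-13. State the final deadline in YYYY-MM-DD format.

2020-02-13

1 month from 2020-01-13 is 2020-02-13.
2020-02-13 falls on a Thursday, which is a business day, so no adjustment is needed.
So the filing is due 2020-02-13.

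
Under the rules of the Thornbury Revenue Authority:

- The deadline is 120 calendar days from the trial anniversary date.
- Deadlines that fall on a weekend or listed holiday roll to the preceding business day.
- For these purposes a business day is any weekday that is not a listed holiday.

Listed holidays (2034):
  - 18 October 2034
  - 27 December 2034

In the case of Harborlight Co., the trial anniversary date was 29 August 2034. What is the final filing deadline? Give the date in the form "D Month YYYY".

Adding 120 calendar days to 29 August 2034 gives 27 December 2034.
27 December 2034 falls on a listed holiday. Rolling to the preceding business day gives 26 December 2034, a Tuesday.
So the filing is due 26 December 2034.

26 December 2034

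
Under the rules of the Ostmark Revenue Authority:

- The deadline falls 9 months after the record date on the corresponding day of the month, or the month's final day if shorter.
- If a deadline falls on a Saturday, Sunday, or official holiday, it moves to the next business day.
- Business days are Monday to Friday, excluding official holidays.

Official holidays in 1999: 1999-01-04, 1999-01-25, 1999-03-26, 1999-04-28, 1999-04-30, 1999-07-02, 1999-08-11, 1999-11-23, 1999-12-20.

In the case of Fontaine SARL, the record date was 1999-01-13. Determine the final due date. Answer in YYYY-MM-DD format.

1999-10-13

Moving 9 months forward from 1999-01-13 on the corresponding day gives 1999-10-13.
1999-10-13 falls on a Wednesday, which is a business day, so no adjustment is needed.
Final deadline: 1999-10-13.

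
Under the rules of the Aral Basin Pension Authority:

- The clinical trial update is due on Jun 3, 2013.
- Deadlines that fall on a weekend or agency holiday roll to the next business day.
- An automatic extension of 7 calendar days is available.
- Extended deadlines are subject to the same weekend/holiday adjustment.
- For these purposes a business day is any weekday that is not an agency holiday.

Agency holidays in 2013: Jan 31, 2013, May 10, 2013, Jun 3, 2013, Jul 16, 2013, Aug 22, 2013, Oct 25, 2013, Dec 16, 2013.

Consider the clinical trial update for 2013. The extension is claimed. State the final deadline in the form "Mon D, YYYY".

Start from the fixed due date, Jun 3, 2013.
Jun 3, 2013 falls on a listed holiday. Rolling to the next business day gives Jun 4, 2013, a Tuesday.
Applying the 7-calendar-day extension: Jun 4, 2013 + 7 days = Jun 11, 2013.
Jun 11, 2013 is a Tuesday and not a listed holiday, so it stands.
Deadline: Jun 11, 2013.

Jun 11, 2013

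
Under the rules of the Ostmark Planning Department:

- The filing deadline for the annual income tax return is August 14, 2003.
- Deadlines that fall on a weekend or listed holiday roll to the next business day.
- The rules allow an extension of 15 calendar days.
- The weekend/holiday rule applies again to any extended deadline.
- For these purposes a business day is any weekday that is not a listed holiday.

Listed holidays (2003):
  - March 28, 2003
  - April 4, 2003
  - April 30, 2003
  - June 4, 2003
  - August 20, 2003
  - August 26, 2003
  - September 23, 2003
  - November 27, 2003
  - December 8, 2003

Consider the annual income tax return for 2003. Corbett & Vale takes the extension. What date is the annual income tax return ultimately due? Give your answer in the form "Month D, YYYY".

The stated deadline is August 14, 2003.
Since August 14, 2003 is a Thursday and not a holiday, the date is unchanged.
Applying the 15-calendar-day extension: August 14, 2003 + 15 days = August 29, 2003.
August 29, 2003 (Friday) is already a business day.
So the filing is due August 29, 2003.

August 29, 2003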